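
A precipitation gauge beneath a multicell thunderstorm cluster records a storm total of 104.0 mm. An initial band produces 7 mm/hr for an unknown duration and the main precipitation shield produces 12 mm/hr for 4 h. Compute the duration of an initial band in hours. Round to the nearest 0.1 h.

duration ≈ 8.0 h

Known phases: 12 × 4 = 48 mm.
Remaining depth = 104.0 − 48 = 56 mm.
Duration = 56 / 7 = 8.0 h.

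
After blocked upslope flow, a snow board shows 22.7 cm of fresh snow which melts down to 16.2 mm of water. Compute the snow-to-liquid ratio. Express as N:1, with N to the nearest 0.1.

Ratio = snow depth / SWE = 227 mm / 16.2 mm = 14.0, i.e. 14.0:1.

ratio ≈ 14.0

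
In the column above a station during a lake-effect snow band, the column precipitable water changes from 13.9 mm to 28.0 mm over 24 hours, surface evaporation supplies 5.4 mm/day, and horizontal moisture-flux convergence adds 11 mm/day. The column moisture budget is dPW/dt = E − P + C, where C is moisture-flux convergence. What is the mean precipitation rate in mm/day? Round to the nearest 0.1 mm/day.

dPW/dt = (28.0 − 13.9) mm / (24/24 day) = +14.100 mm/day.
P = E + C − dPW/dt = 5.4 + (11) − (+14.100) = 2.3 mm/day.

P ≈ 2.3 mm/day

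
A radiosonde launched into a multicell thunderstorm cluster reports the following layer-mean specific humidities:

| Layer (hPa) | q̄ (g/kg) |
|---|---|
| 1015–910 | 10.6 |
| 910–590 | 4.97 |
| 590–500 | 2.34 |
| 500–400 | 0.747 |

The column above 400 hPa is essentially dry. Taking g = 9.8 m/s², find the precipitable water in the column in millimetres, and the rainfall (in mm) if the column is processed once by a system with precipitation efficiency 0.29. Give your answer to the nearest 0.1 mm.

Precipitable water is the column-integrated vapour mass per unit area: PW = (1/g) Σ q̄ Δp, with q in kg/kg and Δp in Pa (1 kg/m² of water = 1 mm).
Layer 1015–910 hPa: Δp = 105 hPa = 10500 Pa, q̄ = 0.0106 kg/kg → 0.0106 × 10500 / 9.8 = 11.36 mm
Layer 910–590 hPa: Δp = 320 hPa = 32000 Pa, q̄ = 0.00497 kg/kg → 0.00497 × 32000 / 9.8 = 16.23 mm
Layer 590–500 hPa: Δp = 90 hPa = 9000 Pa, q̄ = 0.00234 kg/kg → 0.00234 × 9000 / 9.8 = 2.15 mm
Layer 500–400 hPa: Δp = 100 hPa = 10000 Pa, q̄ = 0.000747 kg/kg → 0.000747 × 10000 / 9.8 = 0.76 mm
PW = 11.36 + 16.23 + 2.15 + 0.76 = 30.50 ≈ 30.5 mm.
Rainfall = ε × PW = 0.29 × 30.5 = 8.8 mm.

PW ≈ 30.5 mm; rainfall ≈ 8.8 mm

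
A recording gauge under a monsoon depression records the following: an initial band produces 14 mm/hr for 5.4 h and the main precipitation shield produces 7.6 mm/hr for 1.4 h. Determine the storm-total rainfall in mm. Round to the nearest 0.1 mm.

Total = Σ Rᵢ Δtᵢ = 14 × 5.4 + 7.6 × 1.4
      = 75.6 + 10.64 = 86.2 mm.

total ≈ 86.2 mm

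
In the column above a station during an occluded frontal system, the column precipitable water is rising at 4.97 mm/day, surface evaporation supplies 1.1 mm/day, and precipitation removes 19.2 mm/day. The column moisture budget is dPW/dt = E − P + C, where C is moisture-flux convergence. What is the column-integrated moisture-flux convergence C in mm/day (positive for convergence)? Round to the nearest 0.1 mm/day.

dPW/dt = +4.97 mm/day.
C = dPW/dt − E + P = (+4.97) − 1.1 + 19.2 = 23.1 mm/day.

C ≈ 23.1 mm/day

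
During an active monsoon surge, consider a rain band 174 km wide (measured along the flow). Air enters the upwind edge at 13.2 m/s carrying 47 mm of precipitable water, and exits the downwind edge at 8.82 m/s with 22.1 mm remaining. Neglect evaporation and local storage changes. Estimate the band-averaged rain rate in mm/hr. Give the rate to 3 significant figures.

Column moisture flux per unit crosswind length is F = V × PW.
Inflow: F_in = 13.2 × 47 = 620.4 mm·m/s
Outflow: F_out = 8.82 × 22.1 = 194.922 mm·m/s
Steady-state rate R = (F_in − F_out)/L = (620.4 − 194.922) / 174000 m = 2.445e-03 mm/s.
R = 2.445e-03 × 3600 = 8.80 mm/hr.

R ≈ 8.80 mm/hr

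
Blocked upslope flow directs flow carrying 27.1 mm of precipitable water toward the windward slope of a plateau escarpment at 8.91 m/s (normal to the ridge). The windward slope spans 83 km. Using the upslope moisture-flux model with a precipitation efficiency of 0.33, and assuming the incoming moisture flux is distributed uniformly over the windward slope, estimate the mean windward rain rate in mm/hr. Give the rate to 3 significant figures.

Incoming column moisture flux per unit ridge length: F = V × PW = 8.91 × 27.1 = 241.461 mm·m/s.
Spread over the 83 km slope with efficiency ε = 0.33: R = ε·F/W = 0.33 × 241.461 / 83000 m = 9.600e-04 mm/s.
R = 9.600e-04 × 3600 = 3.46 mm/hr.

R ≈ 3.46 mm/hr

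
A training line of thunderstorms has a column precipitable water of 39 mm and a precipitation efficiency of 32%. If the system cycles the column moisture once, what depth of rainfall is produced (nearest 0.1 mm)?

rainfall ≈ 12.5 mm

Rainfall = ε × PW = 0.32 × 39 = 12.5 mm.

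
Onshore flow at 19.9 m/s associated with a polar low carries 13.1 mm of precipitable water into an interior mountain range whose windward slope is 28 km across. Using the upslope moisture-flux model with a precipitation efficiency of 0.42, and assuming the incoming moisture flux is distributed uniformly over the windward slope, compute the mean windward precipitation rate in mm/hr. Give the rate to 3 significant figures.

R ≈ 14.1 mm/hr

Incoming column moisture flux per unit ridge length: F = V × PW = 19.9 × 13.1 = 260.69 mm·m/s.
Spread over the 28 km slope with efficiency ε = 0.42: R = ε·F/W = 0.42 × 260.69 / 28000 m = 3.910e-03 mm/s.
R = 3.910e-03 × 3600 = 14.1 mm/hr.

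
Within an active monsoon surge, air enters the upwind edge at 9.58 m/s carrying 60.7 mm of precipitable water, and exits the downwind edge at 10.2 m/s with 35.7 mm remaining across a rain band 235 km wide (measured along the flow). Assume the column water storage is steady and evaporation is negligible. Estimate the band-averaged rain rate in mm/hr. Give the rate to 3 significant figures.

Column moisture flux per unit crosswind length is F = V × PW.
Inflow: F_in = 9.58 × 60.7 = 581.506 mm·m/s
Outflow: F_out = 10.2 × 35.7 = 364.14 mm·m/s
Steady-state rate R = (F_in − F_out)/L = (581.506 − 364.14) / 235000 m = 9.250e-04 mm/s.
R = 9.250e-04 × 3600 = 3.33 mm/hr.

R ≈ 3.33 mm/hr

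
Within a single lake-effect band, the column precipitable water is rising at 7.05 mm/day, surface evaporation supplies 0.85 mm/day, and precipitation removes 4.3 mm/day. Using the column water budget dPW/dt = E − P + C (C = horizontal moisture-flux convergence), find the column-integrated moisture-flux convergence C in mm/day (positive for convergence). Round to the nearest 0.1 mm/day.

dPW/dt = +7.05 mm/day.
C = dPW/dt − E + P = (+7.05) − 0.85 + 4.3 = 10.5 mm/day.

C ≈ 10.5 mm/day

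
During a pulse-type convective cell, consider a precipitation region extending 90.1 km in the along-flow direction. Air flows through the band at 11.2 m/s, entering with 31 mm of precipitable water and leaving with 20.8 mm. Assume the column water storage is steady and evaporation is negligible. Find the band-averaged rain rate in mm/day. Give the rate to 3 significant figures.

R ≈ 110 mm/day

Column moisture flux per unit crosswind length is F = V × PW.
Inflow: F_in = 11.2 × 31 = 347.2 mm·m/s
Outflow: F_out = 11.2 × 20.8 = 232.96 mm·m/s
Steady-state rate R = (F_in − F_out)/L = (347.2 − 232.96) / 90100 m = 1.268e-03 mm/s.
R = 1.268e-03 × 3600 × 24 = 110 mm/day.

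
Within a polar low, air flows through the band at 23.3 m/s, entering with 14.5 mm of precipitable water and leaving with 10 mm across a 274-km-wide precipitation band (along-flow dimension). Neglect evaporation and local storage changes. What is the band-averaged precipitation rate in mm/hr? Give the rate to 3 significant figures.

R ≈ 1.38 mm/hr

Column moisture flux per unit crosswind length is F = V × PW.
Inflow: F_in = 23.3 × 14.5 = 337.85 mm·m/s
Outflow: F_out = 23.3 × 10 = 233 mm·m/s
Steady-state rate R = (F_in − F_out)/L = (337.85 − 233) / 274000 m = 3.827e-04 mm/s.
R = 3.827e-04 × 3600 = 1.38 mm/hr.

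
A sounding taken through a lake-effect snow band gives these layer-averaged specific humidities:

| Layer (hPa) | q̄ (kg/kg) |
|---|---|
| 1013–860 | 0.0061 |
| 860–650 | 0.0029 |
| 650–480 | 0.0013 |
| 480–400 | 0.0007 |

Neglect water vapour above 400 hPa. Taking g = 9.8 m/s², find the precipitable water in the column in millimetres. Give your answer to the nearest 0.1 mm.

Precipitable water is the column-integrated vapour mass per unit area: PW = (1/g) Σ q̄ Δp, with q in kg/kg and Δp in Pa (1 kg/m² of water = 1 mm).
Layer 1013–860 hPa: Δp = 153 hPa = 15300 Pa, q̄ = 0.0061 kg/kg → 0.0061 × 15300 / 9.8 = 9.52 mm
Layer 860–650 hPa: Δp = 210 hPa = 21000 Pa, q̄ = 0.0029 kg/kg → 0.0029 × 21000 / 9.8 = 6.21 mm
Layer 650–480 hPa: Δp = 170 hPa = 17000 Pa, q̄ = 0.0013 kg/kg → 0.0013 × 17000 / 9.8 = 2.26 mm
Layer 480–400 hPa: Δp = 80 hPa = 8000 Pa, q̄ = 0.0007 kg/kg → 0.0007 × 8000 / 9.8 = 0.57 mm
PW = 9.52 + 6.21 + 2.26 + 0.57 = 18.56 ≈ 18.6 mm.

PW ≈ 18.6 mm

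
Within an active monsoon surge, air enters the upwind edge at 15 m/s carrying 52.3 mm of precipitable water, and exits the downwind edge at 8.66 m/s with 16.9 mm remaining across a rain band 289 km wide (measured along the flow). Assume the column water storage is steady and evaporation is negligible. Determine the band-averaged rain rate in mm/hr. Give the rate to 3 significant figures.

Column moisture flux per unit crosswind length is F = V × PW.
Inflow: F_in = 15 × 52.3 = 784.5 mm·m/s
Outflow: F_out = 8.66 × 16.9 = 146.354 mm·m/s
Steady-state rate R = (F_in − F_out)/L = (784.5 − 146.354) / 289000 m = 2.208e-03 mm/s.
R = 2.208e-03 × 3600 = 7.95 mm/hr.

R ≈ 7.95 mm/hr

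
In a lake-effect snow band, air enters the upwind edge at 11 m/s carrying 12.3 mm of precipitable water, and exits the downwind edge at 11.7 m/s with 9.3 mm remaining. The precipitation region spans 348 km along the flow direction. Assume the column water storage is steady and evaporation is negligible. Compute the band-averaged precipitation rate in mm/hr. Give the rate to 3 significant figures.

Column moisture flux per unit crosswind length is F = V × PW.
Inflow: F_in = 11 × 12.3 = 135.3 mm·m/s
Outflow: F_out = 11.7 × 9.3 = 108.81 mm·m/s
Steady-state rate R = (F_in − F_out)/L = (135.3 − 108.81) / 348000 m = 7.612e-05 mm/s.
R = 7.612e-05 × 3600 = 0.274 mm/hr.

R ≈ 0.274 mm/hr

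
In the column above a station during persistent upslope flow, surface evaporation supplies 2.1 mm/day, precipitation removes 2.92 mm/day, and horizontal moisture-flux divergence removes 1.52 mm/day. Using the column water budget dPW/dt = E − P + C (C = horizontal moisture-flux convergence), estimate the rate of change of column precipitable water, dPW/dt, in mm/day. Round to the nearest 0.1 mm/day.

dPW/dt = E − P + C = 2.1 − 2.92 + (-1.52) = -2.3 mm/day.

dPW/dt ≈ -2.3 mm/day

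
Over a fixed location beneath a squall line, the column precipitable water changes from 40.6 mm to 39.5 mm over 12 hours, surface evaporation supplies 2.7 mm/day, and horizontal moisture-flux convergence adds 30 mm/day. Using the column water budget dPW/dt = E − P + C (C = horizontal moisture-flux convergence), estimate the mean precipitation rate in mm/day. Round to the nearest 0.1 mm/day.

dPW/dt = (39.5 − 40.6) mm / (12/24 day) = -2.200 mm/day.
P = E + C − dPW/dt = 2.7 + (30) − (-2.200) = 34.9 mm/day.

P ≈ 34.9 mm/day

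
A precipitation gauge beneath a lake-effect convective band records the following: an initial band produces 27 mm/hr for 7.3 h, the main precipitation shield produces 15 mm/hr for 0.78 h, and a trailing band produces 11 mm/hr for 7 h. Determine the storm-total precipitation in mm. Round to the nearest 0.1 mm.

Total = Σ Rᵢ Δtᵢ = 27 × 7.3 + 15 × 0.78 + 11 × 7
      = 197.1 + 11.7 + 77 = 285.8 mm.

total ≈ 285.8 mm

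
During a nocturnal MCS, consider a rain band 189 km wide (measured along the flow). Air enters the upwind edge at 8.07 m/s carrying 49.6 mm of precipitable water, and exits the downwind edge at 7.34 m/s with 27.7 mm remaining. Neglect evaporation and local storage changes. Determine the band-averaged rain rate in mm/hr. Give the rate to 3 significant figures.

R ≈ 3.75 mm/hr

Column moisture flux per unit crosswind length is F = V × PW.
Inflow: F_in = 8.07 × 49.6 = 400.272 mm·m/s
Outflow: F_out = 7.34 × 27.7 = 203.318 mm·m/s
Steady-state rate R = (F_in − F_out)/L = (400.272 − 203.318) / 189000 m = 1.042e-03 mm/s.
R = 1.042e-03 × 3600 = 3.75 mm/hr.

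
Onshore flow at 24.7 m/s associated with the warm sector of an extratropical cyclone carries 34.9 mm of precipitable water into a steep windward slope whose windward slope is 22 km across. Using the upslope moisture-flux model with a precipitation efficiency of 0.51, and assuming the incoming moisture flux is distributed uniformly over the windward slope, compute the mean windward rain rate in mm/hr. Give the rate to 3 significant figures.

R ≈ 71.9 mm/hr

Incoming column moisture flux per unit ridge length: F = V × PW = 24.7 × 34.9 = 862.03 mm·m/s.
Spread over the 22 km slope with efficiency ε = 0.51: R = ε·F/W = 0.51 × 862.03 / 22000 m = 1.998e-02 mm/s.
R = 1.998e-02 × 3600 = 71.9 mm/hr.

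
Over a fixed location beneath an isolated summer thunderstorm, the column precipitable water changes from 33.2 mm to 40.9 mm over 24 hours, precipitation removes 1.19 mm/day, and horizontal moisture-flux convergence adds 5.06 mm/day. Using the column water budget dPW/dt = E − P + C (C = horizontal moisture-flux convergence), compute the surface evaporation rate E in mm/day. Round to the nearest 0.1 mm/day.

E ≈ 3.8 mm/day

dPW/dt = (40.9 − 33.2) mm / (24/24 day) = +7.700 mm/day.
E = dPW/dt + P − C = (+7.700) + 1.19 − (5.06) = 3.8 mm/day.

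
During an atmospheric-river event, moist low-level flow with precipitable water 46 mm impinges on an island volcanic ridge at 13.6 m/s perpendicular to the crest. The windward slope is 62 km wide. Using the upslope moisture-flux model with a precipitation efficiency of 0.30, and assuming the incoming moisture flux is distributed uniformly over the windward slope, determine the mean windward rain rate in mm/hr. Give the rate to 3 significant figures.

Incoming column moisture flux per unit ridge length: F = V × PW = 13.6 × 46 = 625.6 mm·m/s.
Spread over the 62 km slope with efficiency ε = 0.30: R = ε·F/W = 0.30 × 625.6 / 62000 m = 3.027e-03 mm/s.
R = 3.027e-03 × 3600 = 10.9 mm/hr.

R ≈ 10.9 mm/hr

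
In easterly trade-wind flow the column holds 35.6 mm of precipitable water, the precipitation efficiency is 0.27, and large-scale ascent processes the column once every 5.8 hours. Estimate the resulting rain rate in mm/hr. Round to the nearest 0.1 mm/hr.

R ≈ 1.7 mm/hr

Each overturning extracts ε × PW = 0.27 × 35.6 = 9.612 mm.
Rate = ε·PW / τ = 9.612 / 5.8 h = 1.7 mm/hr.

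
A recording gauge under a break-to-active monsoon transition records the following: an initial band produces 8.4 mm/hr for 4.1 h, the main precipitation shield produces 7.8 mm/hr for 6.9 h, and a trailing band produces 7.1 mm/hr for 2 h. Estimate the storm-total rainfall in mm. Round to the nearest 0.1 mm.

total ≈ 102.5 mm

Total = Σ Rᵢ Δtᵢ = 8.4 × 4.1 + 7.8 × 6.9 + 7.1 × 2
      = 34.44 + 53.82 + 14.2 = 102.5 mm.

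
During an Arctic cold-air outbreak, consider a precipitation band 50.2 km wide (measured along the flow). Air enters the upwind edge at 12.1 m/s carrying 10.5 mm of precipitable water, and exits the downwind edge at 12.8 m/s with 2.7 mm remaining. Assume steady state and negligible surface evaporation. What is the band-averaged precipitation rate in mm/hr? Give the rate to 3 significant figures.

Column moisture flux per unit crosswind length is F = V × PW.
Inflow: F_in = 12.1 × 10.5 = 127.05 mm·m/s
Outflow: F_out = 12.8 × 2.7 = 34.56 mm·m/s
Steady-state rate R = (F_in − F_out)/L = (127.05 − 34.56) / 50200 m = 1.842e-03 mm/s.
R = 1.842e-03 × 3600 = 6.63 mm/hr.

R ≈ 6.63 mm/hr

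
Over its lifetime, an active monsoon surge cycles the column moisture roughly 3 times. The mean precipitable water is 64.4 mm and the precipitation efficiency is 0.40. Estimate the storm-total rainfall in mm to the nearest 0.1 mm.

Each cycle deposits ε × PW = 0.40 × 64.4 = 25.76 mm.
Over 3 cycles: 3 × 25.76 = 77.3 mm.

rainfall ≈ 77.3 mm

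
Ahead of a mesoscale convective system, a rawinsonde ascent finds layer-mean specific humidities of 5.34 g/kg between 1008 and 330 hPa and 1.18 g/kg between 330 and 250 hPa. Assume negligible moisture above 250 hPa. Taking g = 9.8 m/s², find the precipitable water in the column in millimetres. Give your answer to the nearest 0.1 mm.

Precipitable water is the column-integrated vapour mass per unit area: PW = (1/g) Σ q̄ Δp, with q in kg/kg and Δp in Pa (1 kg/m² of water = 1 mm).
Layer 1008–330 hPa: Δp = 678 hPa = 67800 Pa, q̄ = 0.00534 kg/kg → 0.00534 × 67800 / 9.8 = 36.94 mm
Layer 330–250 hPa: Δp = 80 hPa = 8000 Pa, q̄ = 0.00118 kg/kg → 0.00118 × 8000 / 9.8 = 0.96 mm
PW = 36.94 + 0.96 = 37.90 ≈ 37.9 mm.

PW ≈ 37.9 mm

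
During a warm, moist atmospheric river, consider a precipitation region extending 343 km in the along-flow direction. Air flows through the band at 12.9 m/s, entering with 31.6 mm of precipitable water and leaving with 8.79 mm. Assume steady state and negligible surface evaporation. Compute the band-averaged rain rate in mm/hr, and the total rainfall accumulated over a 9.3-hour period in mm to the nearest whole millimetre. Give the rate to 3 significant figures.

Column moisture flux per unit crosswind length is F = V × PW.
Inflow: F_in = 12.9 × 31.6 = 407.64 mm·m/s
Outflow: F_out = 12.9 × 8.79 = 113.391 mm·m/s
Steady-state rate R = (F_in − F_out)/L = (407.64 − 113.391) / 343000 m = 8.579e-04 mm/s.
R = 8.579e-04 × 3600 = 3.09 mm/hr.
Over 9.3 h: total = 3.09 × 9.3 = 28.737 ≈ 29 mm.

R ≈ 3.09 mm/hr; total ≈ 29 mm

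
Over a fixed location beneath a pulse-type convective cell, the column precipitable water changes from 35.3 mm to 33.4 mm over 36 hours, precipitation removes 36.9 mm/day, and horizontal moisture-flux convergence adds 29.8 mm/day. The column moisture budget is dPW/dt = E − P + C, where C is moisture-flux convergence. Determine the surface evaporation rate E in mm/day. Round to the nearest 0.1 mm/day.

E ≈ 5.8 mm/day

dPW/dt = (33.4 − 35.3) mm / (36/24 day) = -1.267 mm/day.
E = dPW/dt + P − C = (-1.267) + 36.9 − (29.8) = 5.8 mm/day.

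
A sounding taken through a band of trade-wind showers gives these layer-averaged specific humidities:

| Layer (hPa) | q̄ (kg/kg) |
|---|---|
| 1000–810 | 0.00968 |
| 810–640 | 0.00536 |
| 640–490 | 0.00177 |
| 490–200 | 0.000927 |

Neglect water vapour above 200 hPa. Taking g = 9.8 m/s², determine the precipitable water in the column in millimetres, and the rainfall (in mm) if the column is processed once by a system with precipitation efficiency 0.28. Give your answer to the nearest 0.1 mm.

PW ≈ 33.5 mm; rainfall ≈ 9.4 mm

Precipitable water is the column-integrated vapour mass per unit area: PW = (1/g) Σ q̄ Δp, with q in kg/kg and Δp in Pa (1 kg/m² of water = 1 mm).
Layer 1000–810 hPa: Δp = 190 hPa = 19000 Pa, q̄ = 0.00968 kg/kg → 0.00968 × 19000 / 9.8 = 18.77 mm
Layer 810–640 hPa: Δp = 170 hPa = 17000 Pa, q̄ = 0.00536 kg/kg → 0.00536 × 17000 / 9.8 = 9.30 mm
Layer 640–490 hPa: Δp = 150 hPa = 15000 Pa, q̄ = 0.00177 kg/kg → 0.00177 × 15000 / 9.8 = 2.71 mm
Layer 490–200 hPa: Δp = 290 hPa = 29000 Pa, q̄ = 0.000927 kg/kg → 0.000927 × 29000 / 9.8 = 2.74 mm
PW = 18.77 + 9.30 + 2.71 + 2.74 = 33.52 ≈ 33.5 mm.
Rainfall = ε × PW = 0.28 × 33.5 = 9.4 mm.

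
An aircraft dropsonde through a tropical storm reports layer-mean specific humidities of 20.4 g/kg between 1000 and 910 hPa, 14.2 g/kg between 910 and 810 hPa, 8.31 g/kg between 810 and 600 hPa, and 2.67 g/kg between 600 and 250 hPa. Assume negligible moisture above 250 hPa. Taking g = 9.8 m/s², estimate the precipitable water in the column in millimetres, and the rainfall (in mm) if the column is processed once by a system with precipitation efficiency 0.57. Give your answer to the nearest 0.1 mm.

Precipitable water is the column-integrated vapour mass per unit area: PW = (1/g) Σ q̄ Δp, with q in kg/kg and Δp in Pa (1 kg/m² of water = 1 mm).
Layer 1000–910 hPa: Δp = 90 hPa = 9000 Pa, q̄ = 0.0204 kg/kg → 0.0204 × 9000 / 9.8 = 18.73 mm
Layer 910–810 hPa: Δp = 100 hPa = 10000 Pa, q̄ = 0.0142 kg/kg → 0.0142 × 10000 / 9.8 = 14.49 mm
Layer 810–600 hPa: Δp = 210 hPa = 21000 Pa, q̄ = 0.00831 kg/kg → 0.00831 × 21000 / 9.8 = 17.81 mm
Layer 600–250 hPa: Δp = 350 hPa = 35000 Pa, q̄ = 0.00267 kg/kg → 0.00267 × 35000 / 9.8 = 9.54 mm
PW = 18.73 + 14.49 + 17.81 + 9.54 = 60.57 ≈ 60.6 mm.
Rainfall = ε × PW = 0.57 × 60.6 = 34.5 mm.

PW ≈ 60.6 mm; rainfall ≈ 34.5 mm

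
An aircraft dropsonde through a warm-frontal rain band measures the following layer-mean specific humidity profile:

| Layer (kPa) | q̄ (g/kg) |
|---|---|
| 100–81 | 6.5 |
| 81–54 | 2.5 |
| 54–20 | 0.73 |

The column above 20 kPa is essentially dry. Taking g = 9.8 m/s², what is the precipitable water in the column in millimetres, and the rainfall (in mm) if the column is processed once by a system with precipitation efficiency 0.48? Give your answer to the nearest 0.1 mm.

PW ≈ 22.0 mm; rainfall ≈ 10.6 mm

Precipitable water is the column-integrated vapour mass per unit area: PW = (1/g) Σ q̄ Δp, with q in kg/kg and Δp in Pa (1 kg/m² of water = 1 mm).
Layer 100–81 kPa: Δp = 190 hPa = 19000 Pa, q̄ = 0.0065 kg/kg → 0.0065 × 19000 / 9.8 = 12.60 mm
Layer 81–54 kPa: Δp = 270 hPa = 27000 Pa, q̄ = 0.0025 kg/kg → 0.0025 × 27000 / 9.8 = 6.89 mm
Layer 54–20 kPa: Δp = 340 hPa = 34000 Pa, q̄ = 0.00073 kg/kg → 0.00073 × 34000 / 9.8 = 2.53 mm
PW = 12.60 + 6.89 + 2.53 = 22.02 ≈ 22.0 mm.
Rainfall = ε × PW = 0.48 × 22.0 = 10.6 mm.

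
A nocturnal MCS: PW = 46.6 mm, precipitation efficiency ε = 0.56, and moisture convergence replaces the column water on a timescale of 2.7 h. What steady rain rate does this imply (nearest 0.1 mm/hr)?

R ≈ 9.7 mm/hr

Each overturning extracts ε × PW = 0.56 × 46.6 = 26.096 mm.
Rate = ε·PW / τ = 26.096 / 2.7 h = 9.7 mm/hr.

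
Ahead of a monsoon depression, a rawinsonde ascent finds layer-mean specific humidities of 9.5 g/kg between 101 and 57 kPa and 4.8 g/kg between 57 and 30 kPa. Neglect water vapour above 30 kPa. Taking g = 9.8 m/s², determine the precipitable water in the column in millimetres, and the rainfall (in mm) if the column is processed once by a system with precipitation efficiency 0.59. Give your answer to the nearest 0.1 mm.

Precipitable water is the column-integrated vapour mass per unit area: PW = (1/g) Σ q̄ Δp, with q in kg/kg and Δp in Pa (1 kg/m² of water = 1 mm).
Layer 101–57 kPa: Δp = 440 hPa = 44000 Pa, q̄ = 0.0095 kg/kg → 0.0095 × 44000 / 9.8 = 42.65 mm
Layer 57–30 kPa: Δp = 270 hPa = 27000 Pa, q̄ = 0.0048 kg/kg → 0.0048 × 27000 / 9.8 = 13.22 mm
PW = 42.65 + 13.22 = 55.87 ≈ 55.9 mm.
Rainfall = ε × PW = 0.59 × 55.9 = 33.0 mm.

PW ≈ 55.9 mm; rainfall ≈ 33.0 mm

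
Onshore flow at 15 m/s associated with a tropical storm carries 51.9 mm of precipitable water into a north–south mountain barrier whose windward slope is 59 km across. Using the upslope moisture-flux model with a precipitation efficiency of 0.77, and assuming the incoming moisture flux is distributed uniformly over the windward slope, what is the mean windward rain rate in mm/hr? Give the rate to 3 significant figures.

R ≈ 36.6 mm/hr

Incoming column moisture flux per unit ridge length: F = V × PW = 15 × 51.9 = 778.5 mm·m/s.
Spread over the 59 km slope with efficiency ε = 0.77: R = ε·F/W = 0.77 × 778.5 / 59000 m = 1.016e-02 mm/s.
R = 1.016e-02 × 3600 = 36.6 mm/hr.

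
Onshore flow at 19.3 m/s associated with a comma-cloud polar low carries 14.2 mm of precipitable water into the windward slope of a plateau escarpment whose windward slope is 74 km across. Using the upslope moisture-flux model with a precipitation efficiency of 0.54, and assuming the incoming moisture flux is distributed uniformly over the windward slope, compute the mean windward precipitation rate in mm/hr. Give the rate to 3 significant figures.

R ≈ 7.20 mm/hr

Incoming column moisture flux per unit ridge length: F = V × PW = 19.3 × 14.2 = 274.06 mm·m/s.
Spread over the 74 km slope with efficiency ε = 0.54: R = ε·F/W = 0.54 × 274.06 / 74000 m = 2.000e-03 mm/s.
R = 2.000e-03 × 3600 = 7.20 mm/hr.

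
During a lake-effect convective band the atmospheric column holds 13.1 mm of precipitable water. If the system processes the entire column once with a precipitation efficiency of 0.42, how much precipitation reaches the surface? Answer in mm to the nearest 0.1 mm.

Precipitation = ε × PW = 0.42 × 13.1 = 5.5 mm.

precipitation ≈ 5.5 mm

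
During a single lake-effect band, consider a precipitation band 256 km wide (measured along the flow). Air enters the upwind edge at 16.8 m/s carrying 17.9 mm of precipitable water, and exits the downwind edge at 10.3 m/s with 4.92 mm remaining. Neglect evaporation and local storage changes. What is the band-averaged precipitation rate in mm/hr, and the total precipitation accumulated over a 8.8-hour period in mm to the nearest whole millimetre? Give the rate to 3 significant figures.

Column moisture flux per unit crosswind length is F = V × PW.
Inflow: F_in = 16.8 × 17.9 = 300.72 mm·m/s
Outflow: F_out = 10.3 × 4.92 = 50.676 mm·m/s
Steady-state rate R = (F_in − F_out)/L = (300.72 − 50.676) / 256000 m = 9.767e-04 mm/s.
R = 9.767e-04 × 3600 = 3.52 mm/hr.
Over 8.8 h: total = 3.52 × 8.8 = 30.976 ≈ 31 mm.

R ≈ 3.52 mm/hr; total ≈ 31 mm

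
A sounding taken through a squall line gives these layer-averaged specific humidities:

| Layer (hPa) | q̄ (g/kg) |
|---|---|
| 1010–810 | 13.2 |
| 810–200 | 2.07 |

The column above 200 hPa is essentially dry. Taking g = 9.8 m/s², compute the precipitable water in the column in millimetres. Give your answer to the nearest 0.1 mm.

PW ≈ 39.8 mm

Precipitable water is the column-integrated vapour mass per unit area: PW = (1/g) Σ q̄ Δp, with q in kg/kg and Δp in Pa (1 kg/m² of water = 1 mm).
Layer 1010–810 hPa: Δp = 200 hPa = 20000 Pa, q̄ = 0.0132 kg/kg → 0.0132 × 20000 / 9.8 = 26.94 mm
Layer 810–200 hPa: Δp = 610 hPa = 61000 Pa, q̄ = 0.00207 kg/kg → 0.00207 × 61000 / 9.8 = 12.88 mm
PW = 26.94 + 12.88 = 39.82 ≈ 39.8 mm.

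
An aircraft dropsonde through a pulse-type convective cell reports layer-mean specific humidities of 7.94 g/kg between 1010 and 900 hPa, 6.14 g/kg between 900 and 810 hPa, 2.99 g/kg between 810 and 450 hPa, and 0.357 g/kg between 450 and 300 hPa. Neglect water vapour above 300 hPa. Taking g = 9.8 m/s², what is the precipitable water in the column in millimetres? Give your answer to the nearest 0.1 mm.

Precipitable water is the column-integrated vapour mass per unit area: PW = (1/g) Σ q̄ Δp, with q in kg/kg and Δp in Pa (1 kg/m² of water = 1 mm).
Layer 1010–900 hPa: Δp = 110 hPa = 11000 Pa, q̄ = 0.00794 kg/kg → 0.00794 × 11000 / 9.8 = 8.91 mm
Layer 900–810 hPa: Δp = 90 hPa = 9000 Pa, q̄ = 0.00614 kg/kg → 0.00614 × 9000 / 9.8 = 5.64 mm
Layer 810–450 hPa: Δp = 360 hPa = 36000 Pa, q̄ = 0.00299 kg/kg → 0.00299 × 36000 / 9.8 = 10.98 mm
Layer 450–300 hPa: Δp = 150 hPa = 15000 Pa, q̄ = 0.000357 kg/kg → 0.000357 × 15000 / 9.8 = 0.55 mm
PW = 8.91 + 5.64 + 10.98 + 0.55 = 26.08 ≈ 26.1 mm.

PW ≈ 26.1 mm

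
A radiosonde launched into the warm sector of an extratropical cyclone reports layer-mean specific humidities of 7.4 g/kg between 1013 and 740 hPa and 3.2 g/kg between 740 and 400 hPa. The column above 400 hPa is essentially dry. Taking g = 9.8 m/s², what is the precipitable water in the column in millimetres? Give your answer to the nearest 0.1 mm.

Precipitable water is the column-integrated vapour mass per unit area: PW = (1/g) Σ q̄ Δp, with q in kg/kg and Δp in Pa (1 kg/m² of water = 1 mm).
Layer 1013–740 hPa: Δp = 273 hPa = 27300 Pa, q̄ = 0.0074 kg/kg → 0.0074 × 27300 / 9.8 = 20.61 mm
Layer 740–400 hPa: Δp = 340 hPa = 34000 Pa, q̄ = 0.0032 kg/kg → 0.0032 × 34000 / 9.8 = 11.10 mm
PW = 20.61 + 11.10 = 31.71 ≈ 31.7 mm.

PW ≈ 31.7 mm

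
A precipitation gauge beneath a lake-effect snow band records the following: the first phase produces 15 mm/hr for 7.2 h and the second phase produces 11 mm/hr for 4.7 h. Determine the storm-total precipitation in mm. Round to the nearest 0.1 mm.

Total = Σ Rᵢ Δtᵢ = 15 × 7.2 + 11 × 4.7
      = 108 + 51.7 = 159.7 mm.

total ≈ 159.7 mm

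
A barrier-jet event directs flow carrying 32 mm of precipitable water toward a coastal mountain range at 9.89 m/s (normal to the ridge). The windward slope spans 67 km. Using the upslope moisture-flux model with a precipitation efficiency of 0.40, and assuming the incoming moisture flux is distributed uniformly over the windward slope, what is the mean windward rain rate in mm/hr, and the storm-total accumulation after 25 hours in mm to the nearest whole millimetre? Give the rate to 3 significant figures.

R ≈ 6.80 mm/hr; total ≈ 170 mm

Incoming column moisture flux per unit ridge length: F = V × PW = 9.89 × 32 = 316.48 mm·m/s.
Spread over the 67 km slope with efficiency ε = 0.40: R = ε·F/W = 0.40 × 316.48 / 67000 m = 1.889e-03 mm/s.
R = 1.889e-03 × 3600 = 6.80 mm/hr.
Over 25 h: total = 6.80 × 25 = 170 mm.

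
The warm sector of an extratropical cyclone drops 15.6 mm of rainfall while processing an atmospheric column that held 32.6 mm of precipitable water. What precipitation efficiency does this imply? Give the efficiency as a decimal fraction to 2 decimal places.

ε = rainfall / PW = 15.6 / 32.6 = 0.48.

ε ≈ 0.48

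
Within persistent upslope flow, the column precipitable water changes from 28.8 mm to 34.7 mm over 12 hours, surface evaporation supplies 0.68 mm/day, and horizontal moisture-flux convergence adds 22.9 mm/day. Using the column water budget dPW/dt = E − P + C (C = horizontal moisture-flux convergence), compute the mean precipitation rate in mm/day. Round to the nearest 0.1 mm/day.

dPW/dt = (34.7 − 28.8) mm / (12/24 day) = +11.800 mm/day.
P = E + C − dPW/dt = 0.68 + (22.9) − (+11.800) = 11.8 mm/day.

P ≈ 11.8 mm/day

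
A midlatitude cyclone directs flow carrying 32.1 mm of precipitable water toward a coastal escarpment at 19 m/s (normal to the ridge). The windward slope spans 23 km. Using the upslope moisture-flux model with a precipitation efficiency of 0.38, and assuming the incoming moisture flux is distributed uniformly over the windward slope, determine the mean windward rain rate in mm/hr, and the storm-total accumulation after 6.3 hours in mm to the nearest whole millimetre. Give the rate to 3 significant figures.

R ≈ 36.3 mm/hr; total ≈ 229 mm

Incoming column moisture flux per unit ridge length: F = V × PW = 19 × 32.1 = 609.9 mm·m/s.
Spread over the 23 km slope with efficiency ε = 0.38: R = ε·F/W = 0.38 × 609.9 / 23000 m = 1.008e-02 mm/s.
R = 1.008e-02 × 3600 = 36.3 mm/hr.
Over 6.3 h: total = 36.3 × 6.3 = 228.69 ≈ 229 mm.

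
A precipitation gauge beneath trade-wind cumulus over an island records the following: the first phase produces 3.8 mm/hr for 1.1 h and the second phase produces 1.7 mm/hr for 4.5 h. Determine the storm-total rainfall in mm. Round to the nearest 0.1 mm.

total ≈ 11.8 mm

Total = Σ Rᵢ Δtᵢ = 3.8 × 1.1 + 1.7 × 4.5
      = 4.18 + 7.65 = 11.8 mm.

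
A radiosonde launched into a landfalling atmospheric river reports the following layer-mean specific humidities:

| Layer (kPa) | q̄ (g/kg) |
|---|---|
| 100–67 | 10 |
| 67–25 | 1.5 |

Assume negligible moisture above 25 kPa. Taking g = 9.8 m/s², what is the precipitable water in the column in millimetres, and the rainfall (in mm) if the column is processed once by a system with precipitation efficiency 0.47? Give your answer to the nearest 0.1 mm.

Precipitable water is the column-integrated vapour mass per unit area: PW = (1/g) Σ q̄ Δp, with q in kg/kg and Δp in Pa (1 kg/m² of water = 1 mm).
Layer 100–67 kPa: Δp = 330 hPa = 33000 Pa, q̄ = 0.01 kg/kg → 0.01 × 33000 / 9.8 = 33.67 mm
Layer 67–25 kPa: Δp = 420 hPa = 42000 Pa, q̄ = 0.0015 kg/kg → 0.0015 × 42000 / 9.8 = 6.43 mm
PW = 33.67 + 6.43 = 40.10 ≈ 40.1 mm.
Rainfall = ε × PW = 0.47 × 40.1 = 18.8 mm.

PW ≈ 40.1 mm; rainfall ≈ 18.8 mm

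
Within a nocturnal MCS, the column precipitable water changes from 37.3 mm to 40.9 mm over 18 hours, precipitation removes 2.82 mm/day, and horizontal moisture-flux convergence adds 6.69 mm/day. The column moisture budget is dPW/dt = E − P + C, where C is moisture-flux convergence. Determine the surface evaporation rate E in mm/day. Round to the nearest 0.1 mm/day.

E ≈ 0.9 mm/day

dPW/dt = (40.9 − 37.3) mm / (18/24 day) = +4.800 mm/day.
E = dPW/dt + P − C = (+4.800) + 2.82 − (6.69) = 0.9 mm/day.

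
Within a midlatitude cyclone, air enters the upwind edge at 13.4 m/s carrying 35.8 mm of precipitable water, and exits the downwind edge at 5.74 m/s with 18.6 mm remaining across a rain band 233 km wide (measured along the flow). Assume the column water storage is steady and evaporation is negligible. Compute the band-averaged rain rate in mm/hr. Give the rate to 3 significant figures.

R ≈ 5.76 mm/hr

Column moisture flux per unit crosswind length is F = V × PW.
Inflow: F_in = 13.4 × 35.8 = 479.72 mm·m/s
Outflow: F_out = 5.74 × 18.6 = 106.764 mm·m/s
Steady-state rate R = (F_in − F_out)/L = (479.72 − 106.764) / 233000 m = 1.601e-03 mm/s.
R = 1.601e-03 × 3600 = 5.76 mm/hr.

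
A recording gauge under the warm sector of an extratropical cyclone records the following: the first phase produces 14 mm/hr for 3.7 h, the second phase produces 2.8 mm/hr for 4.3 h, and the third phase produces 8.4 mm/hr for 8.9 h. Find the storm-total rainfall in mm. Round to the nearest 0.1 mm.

Total = Σ Rᵢ Δtᵢ = 14 × 3.7 + 2.8 × 4.3 + 8.4 × 8.9
      = 51.8 + 12.04 + 74.76 = 138.6 mm.

total ≈ 138.6 mm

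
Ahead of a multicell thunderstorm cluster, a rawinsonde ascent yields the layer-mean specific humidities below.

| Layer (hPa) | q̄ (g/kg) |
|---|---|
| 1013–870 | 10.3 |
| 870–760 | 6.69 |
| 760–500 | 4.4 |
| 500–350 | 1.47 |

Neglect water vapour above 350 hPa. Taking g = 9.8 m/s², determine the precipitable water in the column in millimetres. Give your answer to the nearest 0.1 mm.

PW ≈ 36.5 mm

Precipitable water is the column-integrated vapour mass per unit area: PW = (1/g) Σ q̄ Δp, with q in kg/kg and Δp in Pa (1 kg/m² of water = 1 mm).
Layer 1013–870 hPa: Δp = 143 hPa = 14300 Pa, q̄ = 0.0103 kg/kg → 0.0103 × 14300 / 9.8 = 15.03 mm
Layer 870–760 hPa: Δp = 110 hPa = 11000 Pa, q̄ = 0.00669 kg/kg → 0.00669 × 11000 / 9.8 = 7.51 mm
Layer 760–500 hPa: Δp = 260 hPa = 26000 Pa, q̄ = 0.0044 kg/kg → 0.0044 × 26000 / 9.8 = 11.67 mm
Layer 500–350 hPa: Δp = 150 hPa = 15000 Pa, q̄ = 0.00147 kg/kg → 0.00147 × 15000 / 9.8 = 2.25 mm
PW = 15.03 + 7.51 + 11.67 + 2.25 = 36.46 ≈ 36.5 mm.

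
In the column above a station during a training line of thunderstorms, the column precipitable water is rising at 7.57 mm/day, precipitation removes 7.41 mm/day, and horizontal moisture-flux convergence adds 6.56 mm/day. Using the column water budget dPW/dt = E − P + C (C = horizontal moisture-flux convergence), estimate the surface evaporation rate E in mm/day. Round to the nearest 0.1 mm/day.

dPW/dt = +7.57 mm/day.
E = dPW/dt + P − C = (+7.57) + 7.41 − (6.56) = 8.4 mm/day.

E ≈ 8.4 mm/day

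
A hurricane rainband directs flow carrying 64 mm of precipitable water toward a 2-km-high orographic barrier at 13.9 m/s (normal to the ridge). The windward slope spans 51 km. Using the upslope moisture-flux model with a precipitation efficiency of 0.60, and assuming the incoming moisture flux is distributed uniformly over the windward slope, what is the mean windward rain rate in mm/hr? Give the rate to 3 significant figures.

R ≈ 37.7 mm/hr

Incoming column moisture flux per unit ridge length: F = V × PW = 13.9 × 64 = 889.6 mm·m/s.
Spread over the 51 km slope with efficiency ε = 0.60: R = ε·F/W = 0.60 × 889.6 / 51000 m = 1.047e-02 mm/s.
R = 1.047e-02 × 3600 = 37.7 mm/hr.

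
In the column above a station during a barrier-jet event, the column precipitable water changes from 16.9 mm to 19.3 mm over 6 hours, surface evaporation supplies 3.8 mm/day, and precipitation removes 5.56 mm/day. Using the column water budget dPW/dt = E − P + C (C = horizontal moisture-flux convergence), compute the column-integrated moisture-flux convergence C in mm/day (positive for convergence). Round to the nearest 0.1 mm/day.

C ≈ 11.4 mm/day

dPW/dt = (19.3 − 16.9) mm / (6/24 day) = +9.600 mm/day.
C = dPW/dt − E + P = (+9.600) − 3.8 + 5.56 = 11.4 mm/day.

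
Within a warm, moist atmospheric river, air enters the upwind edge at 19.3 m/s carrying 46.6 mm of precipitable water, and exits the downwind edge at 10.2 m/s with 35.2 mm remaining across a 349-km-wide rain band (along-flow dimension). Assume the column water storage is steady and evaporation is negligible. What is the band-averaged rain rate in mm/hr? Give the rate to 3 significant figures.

Column moisture flux per unit crosswind length is F = V × PW.
Inflow: F_in = 19.3 × 46.6 = 899.38 mm·m/s
Outflow: F_out = 10.2 × 35.2 = 359.04 mm·m/s
Steady-state rate R = (F_in − F_out)/L = (899.38 − 359.04) / 349000 m = 1.548e-03 mm/s.
R = 1.548e-03 × 3600 = 5.57 mm/hr.

R ≈ 5.57 mm/hr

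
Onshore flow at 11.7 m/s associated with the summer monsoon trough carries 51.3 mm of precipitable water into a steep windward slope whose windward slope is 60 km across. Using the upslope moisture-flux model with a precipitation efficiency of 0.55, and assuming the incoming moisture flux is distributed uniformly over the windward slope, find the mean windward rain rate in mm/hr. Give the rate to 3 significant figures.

Incoming column moisture flux per unit ridge length: F = V × PW = 11.7 × 51.3 = 600.21 mm·m/s.
Spread over the 60 km slope with efficiency ε = 0.55: R = ε·F/W = 0.55 × 600.21 / 60000 m = 5.502e-03 mm/s.
R = 5.502e-03 × 3600 = 19.8 mm/hr.

R ≈ 19.8 mm/hr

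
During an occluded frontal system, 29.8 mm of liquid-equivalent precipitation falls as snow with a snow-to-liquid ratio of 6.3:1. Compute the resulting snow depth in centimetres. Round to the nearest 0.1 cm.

snow depth ≈ 18.8 cm

Snow depth = liquid × ratio = 29.8 mm × 6.3 = 187.74 mm = 18.8 cm.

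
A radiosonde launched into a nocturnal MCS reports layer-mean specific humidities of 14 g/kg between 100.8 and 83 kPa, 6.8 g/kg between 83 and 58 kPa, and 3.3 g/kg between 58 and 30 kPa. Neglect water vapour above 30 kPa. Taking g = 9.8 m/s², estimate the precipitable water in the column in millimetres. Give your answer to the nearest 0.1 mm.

Precipitable water is the column-integrated vapour mass per unit area: PW = (1/g) Σ q̄ Δp, with q in kg/kg and Δp in Pa (1 kg/m² of water = 1 mm).
Layer 100.8–83 kPa: Δp = 178 hPa = 17800 Pa, q̄ = 0.014 kg/kg → 0.014 × 17800 / 9.8 = 25.43 mm
Layer 83–58 kPa: Δp = 250 hPa = 25000 Pa, q̄ = 0.0068 kg/kg → 0.0068 × 25000 / 9.8 = 17.35 mm
Layer 58–30 kPa: Δp = 280 hPa = 28000 Pa, q̄ = 0.0033 kg/kg → 0.0033 × 28000 / 9.8 = 9.43 mm
PW = 25.43 + 17.35 + 9.43 = 52.21 ≈ 52.2 mm.

PW ≈ 52.2 mm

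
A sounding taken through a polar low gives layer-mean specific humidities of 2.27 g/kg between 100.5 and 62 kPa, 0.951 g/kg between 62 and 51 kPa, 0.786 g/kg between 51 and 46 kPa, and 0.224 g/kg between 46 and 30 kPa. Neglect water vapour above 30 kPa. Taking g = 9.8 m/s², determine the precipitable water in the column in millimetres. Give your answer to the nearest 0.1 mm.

PW ≈ 10.8 mm

Precipitable water is the column-integrated vapour mass per unit area: PW = (1/g) Σ q̄ Δp, with q in kg/kg and Δp in Pa (1 kg/m² of water = 1 mm).
Layer 100.5–62 kPa: Δp = 385 hPa = 38500 Pa, q̄ = 0.00227 kg/kg → 0.00227 × 38500 / 9.8 = 8.92 mm
Layer 62–51 kPa: Δp = 110 hPa = 11000 Pa, q̄ = 0.000951 kg/kg → 0.000951 × 11000 / 9.8 = 1.07 mm
Layer 51–46 kPa: Δp = 50 hPa = 5000 Pa, q̄ = 0.000786 kg/kg → 0.000786 × 5000 / 9.8 = 0.40 mm
Layer 46–30 kPa: Δp = 160 hPa = 16000 Pa, q̄ = 0.000224 kg/kg → 0.000224 × 16000 / 9.8 = 0.37 mm
PW = 8.92 + 1.07 + 0.40 + 0.37 = 10.76 ≈ 10.8 mm.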